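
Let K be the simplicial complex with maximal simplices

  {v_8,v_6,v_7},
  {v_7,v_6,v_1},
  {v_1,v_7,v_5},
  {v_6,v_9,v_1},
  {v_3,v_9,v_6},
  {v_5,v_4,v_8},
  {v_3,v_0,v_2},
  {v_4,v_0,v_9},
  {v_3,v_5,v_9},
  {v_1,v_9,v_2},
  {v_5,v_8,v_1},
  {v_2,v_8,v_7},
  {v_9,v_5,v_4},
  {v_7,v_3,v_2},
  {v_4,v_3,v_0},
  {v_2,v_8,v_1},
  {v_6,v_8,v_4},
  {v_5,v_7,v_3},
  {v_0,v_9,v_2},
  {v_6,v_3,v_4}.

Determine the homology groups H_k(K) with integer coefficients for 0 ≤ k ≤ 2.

Order the vertices as v_0 < v_1 < v_2 < v_3 < v_4 < v_5 < v_6 < v_7 < v_8 < v_9. Listing each simplex with vertices in this order, K has dimension 2 with simplices:

  0-simplices (10): [v_0], [v_1], [v_2], [v_3], [v_4], [v_5], [v_6], [v_7], [v_8], [v_9]
  1-simplices (30): (30 of them)
  2-simplices (20): (20 of them)

giving chain groups C_0 ≅ Z^10, C_1 ≅ Z^30, C_2 ≅ Z^20.

Boundary ∂_1: C_1 → C_0 is given by ∂[p,q] = [q] − [p].
This gives a 10×30 integer matrix of rank 9; reducing to Smith normal form yields diagonal entries (1,1,1,1,1,1,1,1,1).

∂_2: C_2 → C_1 acts by ∂[p,q,r] = [q,r] − [p,r] + [p,q]. For instance
  ∂[v_2,v_3,v_7] = [v_3,v_7] − [v_2,v_7] + [v_2,v_3],
  ∂[v_3,v_5,v_9] = [v_5,v_9] − [v_3,v_9] + [v_3,v_5].
The 30×20 boundary matrix has rank 20 and Smith normal form diag(1,1,1,1,1,1,1,1,1,1,1,1,1,1,1,1,1,1,1,2).

Now H_k = ker ∂_k / im ∂_{k+1}, so:

  H_0: rank C_0 − rank ∂_1 = 10 − 9 = 1, and the invariant factors of ∂_1 are all 1, so H_0 = Z.
  H_1: rank ker ∂_1 − rank ∂_2 = (30 − 9) − 20 = 1, and ∂_2 has invariant factor 2 > 1, so H_1 = Z ⊕ Z_2.
  H_2: rank ker ∂_2 − rank ∂_3 = (20 − 20) − 0 = 0, and there is no ∂_3, so H_2 = 0.

(K is a triangulation of the Klein bottle.)

H_0 ≅ Z,  H_1 ≅ Z ⊕ Z_2,  H_2 = 0.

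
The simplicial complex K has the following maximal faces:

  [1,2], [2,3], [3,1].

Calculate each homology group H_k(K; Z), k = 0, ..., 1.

H_0 = Z,  H_1 = Z.

Fix the vertex order 1 < 2 < 3 and write every simplex with vertices in increasing order. Then dim K = 1 and the simplices of K are:

  0-simplices (3): [1], [2], [3]
  1-simplices (3): [1,2], [1,3], [2,3]

giving chain groups C_0 ≅ Z^3, C_1 ≅ Z^3.

Boundary ∂_1: C_1 → C_0 maps an edge to its endpoints' difference, ∂[p,q] = q − p. For instance
  ∂[1,3] = [3] − [1].
The 3×3 boundary matrix has rank 2 and Smith normal form diag(1,1).

Now H_k = ker ∂_k / im ∂_{k+1}, so:

  H_0: rank C_0 − rank ∂_1 = 3 − 2 = 1, and the invariant factors of ∂_1 are all 1, so H_0 = Z.
  H_1: rank ker ∂_1 − rank ∂_2 = (3 − 2) − 0 = 1, and there is no ∂_2, so H_1 = Z.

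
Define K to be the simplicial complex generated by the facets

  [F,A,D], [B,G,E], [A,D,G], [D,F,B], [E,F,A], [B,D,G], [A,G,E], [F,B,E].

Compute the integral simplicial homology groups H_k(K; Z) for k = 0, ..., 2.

K has 6 vertices, 12 edges, 8 triangles.
rank ∂_0 = 0, rank ∂_1 = 5 ⇒ b_0 = 6 − 0 − 5 = 1; all invariant factors of ∂_1 are 1 so no torsion. So H_0 ≅ Z.
rank ∂_1 = 5, rank ∂_2 = 7 ⇒ b_1 = 12 − 5 − 7 = 0; all invariant factors of ∂_2 are 1 so no torsion. So H_1 ≅ 0.
rank ∂_2 = 7, rank ∂_3 = 0 ⇒ b_2 = 8 − 7 − 0 = 1. So H_2 ≅ Z.

H_0 = Z,  H_1 = 0,  H_2 = Z.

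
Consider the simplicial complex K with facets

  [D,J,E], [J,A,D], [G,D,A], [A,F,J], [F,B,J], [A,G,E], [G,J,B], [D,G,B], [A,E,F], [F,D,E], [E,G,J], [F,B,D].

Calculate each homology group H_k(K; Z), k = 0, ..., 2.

Order the vertices as A < B < D < E < F < G < J. Listing each simplex with vertices in this order, K has dimension 2 with simplices:

  0-simplices (7): A, B, D, E, F, G, J
  1-simplices (18): AD, AE, AF, AG, AJ, BD, BF, BG, BJ, DE, DF, DG, DJ, EF, EG, EJ, FJ, GJ
  2-simplices (12): ADG, ADJ, AEF, AEG, AFJ, BDF, BDG, BFJ, BGJ, DEF, DEJ, EGJ

giving chain groups C_0 ≅ Z^7, C_1 ≅ Z^18, C_2 ≅ Z^12.

The boundary map ∂_1: C_1 → C_0 is given by ∂[p,q] = [q] − [p].
This gives a 7×18 integer matrix of rank 6; reducing to Smith normal form yields diagonal entries (1,1,1,1,1,1).

∂_2: C_2 → C_1 acts by ∂[p,q,r] = [q,r] − [p,r] + [p,q]. For instance
  ∂ADG = DG − AG + AD,
  ∂DEF = EF − DF + DE.
The 18×12 boundary matrix has rank 12 and Smith normal form diag(1,1,1,1,1,1,1,1,1,1,1,2).

Reading off H_k = ker ∂_k / im ∂_{k+1}:

  H_0: rank C_0 − rank ∂_1 = 7 − 6 = 1, and the invariant factors of ∂_1 are all 1, so H_0 ≅ Z.
  H_1: rank ker ∂_1 − rank ∂_2 = (18 − 6) − 12 = 0, and ∂_2 has invariant factor 2 > 1, so H_1 ≅ Z_2.
  H_2: rank ker ∂_2 − rank ∂_3 = (12 − 12) − 0 = 0, and there is no ∂_3, so H_2 ≅ 0.

H_0 ≅ Z,  H_1 ≅ Z_2,  H_2 = 0.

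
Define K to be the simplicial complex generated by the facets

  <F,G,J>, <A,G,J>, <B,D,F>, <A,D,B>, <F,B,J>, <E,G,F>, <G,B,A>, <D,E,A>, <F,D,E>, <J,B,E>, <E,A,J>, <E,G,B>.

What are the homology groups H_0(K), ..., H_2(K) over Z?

H_0 ≅ Z,  H_1 ≅ Z/2,  H_2 = 0.

We work with the vertex ordering A < B < D < E < F < G < J. The simplices of K, each written with vertices in increasing order, are:

  0-simplices (7): A, B, D, E, F, G, J
  1-simplices (18): AB, AD, AE, AG, AJ, BD, BE, BF, BG, BJ, DE, DF, EF, EG, EJ, FG, FJ, GJ
  2-simplices (12): ABD, ABG, ADE, AEJ, AGJ, BDF, BEG, BEJ, BFJ, DEF, EFG, FGJ

so the chain groups are C_0 ≅ Z^7, C_1 ≅ Z^18, C_2 ≅ Z^12.

The boundary map ∂_1: C_1 → C_0 sends each edge [p,q] (with p < q) to q − p. For instance
  ∂BF = F − B.
This gives a 7×18 integer matrix of rank 6; reducing to Smith normal form yields diagonal entries (1,1,1,1,1,1).

Boundary ∂_2: C_2 → C_1 acts by ∂[p,q,r] = [q,r] − [p,r] + [p,q]. For instance
  ∂BDF = DF − BF + BD,
  ∂FGJ = GJ − FJ + FG.
As a 18×12 matrix over Z this has rank 12, with invariant factors (1,1,1,1,1,1,1,1,1,1,1,2).

Now H_k = ker ∂_k / im ∂_{k+1}, so:

  H_0: rank C_0 − rank ∂_1 = 7 − 6 = 1, and the invariant factors of ∂_1 are all 1, so H_0 ≅ Z.
  H_1: rank ker ∂_1 − rank ∂_2 = (18 − 6) − 12 = 0, and ∂_2 has invariant factor 2 > 1, so H_1 ≅ Z/2.
  H_2: rank ker ∂_2 − rank ∂_3 = (12 − 12) − 0 = 0, and there is no ∂_3, so H_2 ≅ 0.

As a check, the Euler characteristic is 7 − 18 + 12 = 1, which agrees with 1 − 0 + 0 = 1.
(K is a triangulation of the real projective plane RP^2.)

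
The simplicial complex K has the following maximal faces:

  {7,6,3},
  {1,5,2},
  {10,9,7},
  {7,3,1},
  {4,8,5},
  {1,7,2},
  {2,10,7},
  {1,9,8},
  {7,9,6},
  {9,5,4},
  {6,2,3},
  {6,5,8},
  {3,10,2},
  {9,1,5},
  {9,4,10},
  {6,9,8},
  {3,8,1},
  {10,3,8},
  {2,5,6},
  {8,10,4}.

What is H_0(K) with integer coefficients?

Order the vertices as 1 < 2 < 3 < 4 < 5 < 6 < 7 < 8 < 9 < 10. Listing each simplex with vertices in this order, K has dimension 2 with simplices:

  0-simplices (10): [1], [2], [3], [4], [5], [6], [7], [8], [9], [10]
  1-simplices (30): (30 of them)
  2-simplices (20): (20 of them)

Hence C_0 ≅ Z^10, C_1 ≅ Z^30, C_2 ≅ Z^20.

The boundary map ∂_1: C_1 → C_0 is given by ∂[p,q] = [q] − [p]. For instance
  ∂[2,5] = [5] − [2].
The 10×30 boundary matrix has rank 9 and Smith normal form diag(1,1,1,1,1,1,1,1,1).

Boundary ∂_2: C_2 → C_1 sends each 2-simplex [p,q,r] to [q,r] − [p,r] + [p,q]. For instance
  ∂[4,5,9] = [5,9] − [4,9] + [4,5],
  ∂[1,8,9] = [8,9] − [1,9] + [1,8].
As a 30×20 matrix over Z this has rank 20, with invariant factors (1,1,1,1,1,1,1,1,1,1,1,1,1,1,1,1,1,1,1,2).

From H_k ≅ ker(∂_k) / im(∂_{k+1}) we obtain:

  H_0: rank C_0 − rank ∂_1 = 10 − 9 = 1, and the invariant factors of ∂_1 are all 1, so H_0 = Z.

H_0 ≅ Z.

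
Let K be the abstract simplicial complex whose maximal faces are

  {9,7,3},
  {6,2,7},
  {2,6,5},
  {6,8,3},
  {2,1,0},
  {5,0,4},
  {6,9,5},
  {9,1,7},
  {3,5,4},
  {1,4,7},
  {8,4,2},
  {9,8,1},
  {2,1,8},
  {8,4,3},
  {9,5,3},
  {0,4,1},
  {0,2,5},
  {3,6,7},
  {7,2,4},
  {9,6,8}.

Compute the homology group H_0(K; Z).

We work with the vertex ordering 0 < 1 < 2 < 3 < 4 < 5 < 6 < 7 < 8 < 9. The simplices of K, each written with vertices in increasing order, are:

  0-simplices (10): [0], [1], [2], [3], [4], [5], [6], [7], [8], [9]
  1-simplices (30): (30 of them)
  2-simplices (20): (20 of them)

giving chain groups C_0 ≅ Z^10, C_1 ≅ Z^30, C_2 ≅ Z^20.

∂_1: C_1 → C_0 sends each edge [p,q] (with p < q) to q − p.
This gives a 10×30 integer matrix of rank 9; reducing to Smith normal form yields diagonal entries (1,1,1,1,1,1,1,1,1).

The boundary map ∂_2: C_2 → C_1 acts by ∂[p,q,r] = [q,r] − [p,r] + [p,q]. For instance
  ∂[3,6,8] = [6,8] − [3,8] + [3,6],
  ∂[1,2,8] = [2,8] − [1,8] + [1,2].
As a 30×20 matrix over Z this has rank 20, with invariant factors (1,1,1,1,1,1,1,1,1,1,1,1,1,1,1,1,1,1,1,2).

Now H_k = ker ∂_k / im ∂_{k+1}, so:

  H_0: rank C_0 − rank ∂_1 = 10 − 9 = 1, and the invariant factors of ∂_1 are all 1, so H_0 = Z.

H_0 ≅ Z.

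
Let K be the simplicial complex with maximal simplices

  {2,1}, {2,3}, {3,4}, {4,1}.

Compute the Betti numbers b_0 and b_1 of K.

We work with the vertex ordering 1 < 2 < 3 < 4. The simplices of K, each written with vertices in increasing order, are:

  0-simplices (4): [1], [2], [3], [4]
  1-simplices (4): [1,2], [1,4], [2,3], [3,4]

Hence C_0 ≅ Z^4, C_1 ≅ Z^4.

∂_1: C_1 → C_0 is given by ∂[p,q] = [q] − [p].
This gives a 4×4 integer matrix of rank 3; reducing to Smith normal form yields diagonal entries (1,1,1).

Now H_k = ker ∂_k / im ∂_{k+1}, so:

  H_0: rank C_0 − rank ∂_1 = 4 − 3 = 1, and the invariant factors of ∂_1 are all 1, so H_0 = Z.
  H_1: rank ker ∂_1 − rank ∂_2 = (4 − 3) − 0 = 1, and there is no ∂_2, so H_1 = Z.

(K is a triangulation of the circle S^1.)

Hence the Betti numbers are b_0 = 1, b_1 = 1.

b_0 = 1, b_1 = 1.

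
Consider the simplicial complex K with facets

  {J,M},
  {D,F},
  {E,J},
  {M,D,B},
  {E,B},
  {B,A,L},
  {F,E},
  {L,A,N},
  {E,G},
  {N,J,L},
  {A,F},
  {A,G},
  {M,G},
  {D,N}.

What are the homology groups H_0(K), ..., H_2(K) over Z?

H_0 ≅ Z,  H_1 ≅ Z^7,  H_2 = 0.

K has 10 vertices, 20 edges, 4 triangles.
rank ∂_0 = 0, rank ∂_1 = 9 ⇒ b_0 = 10 − 0 − 9 = 1; all invariant factors of ∂_1 are 1 so no torsion. So H_0 = Z.
rank ∂_1 = 9, rank ∂_2 = 4 ⇒ b_1 = 20 − 9 − 4 = 7; all invariant factors of ∂_2 are 1 so no torsion. So H_1 = Z^7.
rank ∂_2 = 4, rank ∂_3 = 0 ⇒ b_2 = 4 − 4 − 0 = 0. So H_2 = 0.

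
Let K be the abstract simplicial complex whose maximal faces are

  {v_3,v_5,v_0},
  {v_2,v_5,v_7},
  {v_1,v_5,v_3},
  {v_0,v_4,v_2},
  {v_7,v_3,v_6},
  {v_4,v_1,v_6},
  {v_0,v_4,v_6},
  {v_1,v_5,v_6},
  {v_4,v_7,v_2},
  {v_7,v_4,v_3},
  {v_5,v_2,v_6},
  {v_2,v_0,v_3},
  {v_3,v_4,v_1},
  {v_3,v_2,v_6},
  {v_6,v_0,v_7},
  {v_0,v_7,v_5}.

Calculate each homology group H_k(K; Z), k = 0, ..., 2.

We work with the vertex ordering v_0 < v_1 < v_2 < v_3 < v_4 < v_5 < v_6 < v_7. The simplices of K, each written with vertices in increasing order, are:

  0-simplices (8): [v_0], [v_1], [v_2], [v_3], [v_4], [v_5], [v_6], [v_7]
  1-simplices (24): (24 of them)
  2-simplices (16): (16 of them)

Hence C_0 ≅ Z^8, C_1 ≅ Z^24, C_2 ≅ Z^16.

∂_1: C_1 → C_0 sends each edge [p,q] (with p < q) to q − p. For instance
  ∂[v_1,v_4] = [v_4] − [v_1].
As a 8×24 matrix over Z this has rank 7, with invariant factors (1,1,1,1,1,1,1).

The boundary map ∂_2: C_2 → C_1 sends each 2-simplex [p,q,r] to [q,r] − [p,r] + [p,q]. For instance
  ∂[v_3,v_6,v_7] = [v_6,v_7] − [v_3,v_7] + [v_3,v_6],
  ∂[v_2,v_5,v_6] = [v_5,v_6] − [v_2,v_6] + [v_2,v_5].
The 24×16 boundary matrix has rank 15 and Smith normal form diag(1,1,1,1,1,1,1,1,1,1,1,1,1,1,1).

From H_k ≅ ker(∂_k) / im(∂_{k+1}) we obtain:

  H_0: rank C_0 − rank ∂_1 = 8 − 7 = 1, and the invariant factors of ∂_1 are all 1, so H_0 = Z.
  H_1: rank ker ∂_1 − rank ∂_2 = (24 − 7) − 15 = 2, and the invariant factors of ∂_2 are all 1, so H_1 = Z^2.
  H_2: rank ker ∂_2 − rank ∂_3 = (16 − 15) − 0 = 1, and there is no ∂_3, so H_2 = Z.

H_0 = Z,  H_1 = Z^2,  H_2 = Z.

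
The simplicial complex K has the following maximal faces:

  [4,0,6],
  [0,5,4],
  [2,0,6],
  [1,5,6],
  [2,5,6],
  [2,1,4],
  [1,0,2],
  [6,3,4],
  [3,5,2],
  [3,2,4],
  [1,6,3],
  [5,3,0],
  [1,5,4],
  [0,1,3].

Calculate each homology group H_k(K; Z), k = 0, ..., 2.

Order the vertices as 0 < 1 < 2 < 3 < 4 < 5 < 6. Listing each simplex with vertices in this order, K has dimension 2 with simplices:

  0-simplices (7): [0], [1], [2], [3], [4], [5], [6]
  1-simplices (21): [0,1], [0,2], [0,3], [0,4], [0,5], [0,6], [1,2], [1,3], [1,4], [1,5], [1,6], [2,3], [2,4], [2,5], [2,6], [3,4], [3,5], [3,6], [4,5], [4,6], [5,6]
  2-simplices (14): [0,1,2], [0,1,3], [0,2,6], [0,3,5], [0,4,5], [0,4,6], [1,2,4], [1,3,6], [1,4,5], [1,5,6], [2,3,4], [2,3,5], [2,5,6], [3,4,6]

giving chain groups C_0 ≅ Z^7, C_1 ≅ Z^21, C_2 ≅ Z^14.

∂_1: C_1 → C_0 is given by ∂[p,q] = [q] − [p].
This gives a 7×21 integer matrix of rank 6; reducing to Smith normal form yields diagonal entries (1,1,1,1,1,1).

Boundary ∂_2: C_2 → C_1 acts by ∂[p,q,r] = [q,r] − [p,r] + [p,q]. For instance
  ∂[0,4,6] = [4,6] − [0,6] + [0,4],
  ∂[0,2,6] = [2,6] − [0,6] + [0,2].
The resulting 21×14 matrix has rank 13, and its Smith normal form has invariant factors (1,1,1,1,1,1,1,1,1,1,1,1,1).

From H_k ≅ ker(∂_k) / im(∂_{k+1}) we obtain:

  H_0: rank C_0 − rank ∂_1 = 7 − 6 = 1, and the invariant factors of ∂_1 are all 1, so H_0 = Z.
  H_1: rank ker ∂_1 − rank ∂_2 = (21 − 6) − 13 = 2, and the invariant factors of ∂_2 are all 1, so H_1 = Z^2.
  H_2: rank ker ∂_2 − rank ∂_3 = (14 − 13) − 0 = 1, and there is no ∂_3, so H_2 = Z.

As a check, the Euler characteristic is 7 − 21 + 14 = 0, which agrees with 1 − 2 + 1 = 0.

H_0 = Z,  H_1 = Z^2,  H_2 = Z.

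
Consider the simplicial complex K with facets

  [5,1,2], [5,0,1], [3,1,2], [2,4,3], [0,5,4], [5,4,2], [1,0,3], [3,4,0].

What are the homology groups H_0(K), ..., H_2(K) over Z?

Order the vertices as 0 < 1 < 2 < 3 < 4 < 5. Listing each simplex with vertices in this order, K has dimension 2 with simplices:

  0-simplices (6): [0], [1], [2], [3], [4], [5]
  1-simplices (12): [0,1], [0,3], [0,4], [0,5], [1,2], [1,3], [1,5], [2,3], [2,4], [2,5], [3,4], [4,5]
  2-simplices (8): [0,1,3], [0,1,5], [0,3,4], [0,4,5], [1,2,3], [1,2,5], [2,3,4], [2,4,5]

giving chain groups C_0 ≅ Z^6, C_1 ≅ Z^12, C_2 ≅ Z^8.

The boundary map ∂_1: C_1 → C_0 sends each edge [p,q] (with p < q) to q − p. For instance
  ∂[0,1] = [1] − [0].
The resulting 6×12 matrix has rank 5, and its Smith normal form has invariant factors (1,1,1,1,1).

Boundary ∂_2: C_2 → C_1 sends each 2-simplex [p,q,r] to [q,r] − [p,r] + [p,q]. For instance
  ∂[1,2,3] = [2,3] − [1,3] + [1,2],
  ∂[0,4,5] = [4,5] − [0,5] + [0,4].
As a 12×8 matrix over Z this has rank 7, with invariant factors (1,1,1,1,1,1,1).

From H_k ≅ ker(∂_k) / im(∂_{k+1}) we obtain:

  H_0: rank C_0 − rank ∂_1 = 6 − 5 = 1, and the invariant factors of ∂_1 are all 1, so H_0 ≅ Z.
  H_1: rank ker ∂_1 − rank ∂_2 = (12 − 5) − 7 = 0, and the invariant factors of ∂_2 are all 1, so H_1 ≅ 0.
  H_2: rank ker ∂_2 − rank ∂_3 = (8 − 7) − 0 = 1, and there is no ∂_3, so H_2 ≅ Z.

(K is a triangulation of the 2-sphere S^2.)

H_0 = Z,  H_1 = 0,  H_2 = Z.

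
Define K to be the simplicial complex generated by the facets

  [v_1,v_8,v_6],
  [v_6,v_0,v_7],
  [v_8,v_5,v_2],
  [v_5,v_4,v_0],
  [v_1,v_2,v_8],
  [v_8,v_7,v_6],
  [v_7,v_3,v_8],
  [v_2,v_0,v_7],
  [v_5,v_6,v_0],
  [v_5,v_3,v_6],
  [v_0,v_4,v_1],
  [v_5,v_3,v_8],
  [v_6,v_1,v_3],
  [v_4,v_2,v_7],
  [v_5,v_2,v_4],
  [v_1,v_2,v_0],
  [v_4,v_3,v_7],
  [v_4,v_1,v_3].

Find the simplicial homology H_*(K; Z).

Take the total order v_0 < v_1 < v_2 < v_3 < v_4 < v_5 < v_6 < v_7 < v_8 on the vertex set. Then K (dimension 2) consists of the simplices:

  0-simplices (9): [v_0], [v_1], [v_2], [v_3], [v_4], [v_5], [v_6], [v_7], [v_8]
  1-simplices (27): (27 of them)
  2-simplices (18): (18 of them)

so the chain groups are C_0 ≅ Z^9, C_1 ≅ Z^27, C_2 ≅ Z^18.

The boundary map ∂_1: C_1 → C_0 sends each edge [p,q] (with p < q) to q − p.
As a 9×27 matrix over Z this has rank 8, with invariant factors (1,1,1,1,1,1,1,1).

∂_2: C_2 → C_1 maps a triangle to the signed sum of its edges. For instance
  ∂[v_0,v_5,v_6] = [v_5,v_6] − [v_0,v_6] + [v_0,v_5],
  ∂[v_0,v_4,v_5] = [v_4,v_5] − [v_0,v_5] + [v_0,v_4].
The resulting 27×18 matrix has rank 18, and its Smith normal form has invariant factors (1,1,1,1,1,1,1,1,1,1,1,1,1,1,1,1,1,2).

Now H_k = ker ∂_k / im ∂_{k+1}, so:

  H_0: rank C_0 − rank ∂_1 = 9 − 8 = 1, and the invariant factors of ∂_1 are all 1, so H_0 ≅ Z.
  H_1: rank ker ∂_1 − rank ∂_2 = (27 − 8) − 18 = 1, and ∂_2 has invariant factor 2 > 1, so H_1 ≅ Z ⊕ Z/2Z.
  H_2: rank ker ∂_2 − rank ∂_3 = (18 − 18) − 0 = 0, and there is no ∂_3, so H_2 ≅ 0.

As a check, the Euler characteristic is 9 − 27 + 18 = 0, which agrees with 1 − 1 + 0 = 0.

H_0 = Z,  H_1 = Z ⊕ Z/2Z,  H_2 = 0.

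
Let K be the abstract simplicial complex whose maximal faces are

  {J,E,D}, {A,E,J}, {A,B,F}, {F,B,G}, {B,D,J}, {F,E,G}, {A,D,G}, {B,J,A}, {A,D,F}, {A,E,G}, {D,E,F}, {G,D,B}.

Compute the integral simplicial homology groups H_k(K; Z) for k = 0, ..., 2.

H_0 ≅ Z,  H_1 ≅ Z_2,  H_2 = 0.

K has 7 vertices, 18 edges, 12 triangles.
rank ∂_0 = 0, rank ∂_1 = 6 ⇒ b_0 = 7 − 0 − 6 = 1; all invariant factors of ∂_1 are 1 so no torsion. So H_0 ≅ Z.
rank ∂_1 = 6, rank ∂_2 = 12 ⇒ b_1 = 18 − 6 − 12 = 0; ∂_2 has invariant factor(s) [2] giving torsion. So H_1 ≅ Z_2.
rank ∂_2 = 12, rank ∂_3 = 0 ⇒ b_2 = 12 − 12 − 0 = 0. So H_2 ≅ 0.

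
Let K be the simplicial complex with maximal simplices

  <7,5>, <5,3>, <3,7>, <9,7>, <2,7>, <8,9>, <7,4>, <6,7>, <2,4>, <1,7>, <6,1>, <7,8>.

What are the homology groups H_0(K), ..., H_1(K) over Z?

Order the vertices as 1 < 2 < 3 < 4 < 5 < 6 < 7 < 8 < 9. Listing each simplex with vertices in this order, K has dimension 1 with simplices:

  0-simplices (9): [1], [2], [3], [4], [5], [6], [7], [8], [9]
  1-simplices (12): [1,6], [1,7], [2,4], [2,7], [3,5], [3,7], [4,7], [5,7], [6,7], [7,8], [7,9], [8,9]

Hence C_0 ≅ Z^9, C_1 ≅ Z^12.

Boundary ∂_1: C_1 → C_0 is given by ∂[p,q] = [q] − [p]. For instance
  ∂[4,7] = [7] − [4].
The resulting 9×12 matrix has rank 8, and its Smith normal form has invariant factors (1,1,1,1,1,1,1,1).

Computing H_k = (kernel of ∂_k) / (image of ∂_{k+1}):

  H_0: rank C_0 − rank ∂_1 = 9 − 8 = 1, and the invariant factors of ∂_1 are all 1, so H_0 ≅ Z.
  H_1: rank ker ∂_1 − rank ∂_2 = (12 − 8) − 0 = 4, and there is no ∂_2, so H_1 ≅ Z^4.

As a check, the Euler characteristic is 9 − 12 = -3, which agrees with 1 − 4 = -3.
(K is a triangulation of a wedge of 4 circles.)

H_0 ≅ Z,  H_1 ≅ Z^4.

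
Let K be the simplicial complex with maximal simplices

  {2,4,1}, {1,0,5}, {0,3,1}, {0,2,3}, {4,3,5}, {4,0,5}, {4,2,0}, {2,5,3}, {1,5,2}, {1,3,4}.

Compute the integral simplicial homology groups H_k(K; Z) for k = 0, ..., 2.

H_0 ≅ Z,  H_1 ≅ Z/2Z,  H_2 = 0.

We work with the vertex ordering 0 < 1 < 2 < 3 < 4 < 5. The simplices of K, each written with vertices in increasing order, are:

  0-simplices (6): [0], [1], [2], [3], [4], [5]
  1-simplices (15): [0,1], [0,2], [0,3], [0,4], [0,5], [1,2], [1,3], [1,4], [1,5], [2,3], [2,4], [2,5], [3,4], [3,5], [4,5]
  2-simplices (10): [0,1,3], [0,1,5], [0,2,3], [0,2,4], [0,4,5], [1,2,4], [1,2,5], [1,3,4], [2,3,5], [3,4,5]

so the chain groups are C_0 ≅ Z^6, C_1 ≅ Z^15, C_2 ≅ Z^10.

∂_1: C_1 → C_0 is given by ∂[p,q] = [q] − [p]. For instance
  ∂[0,2] = [2] − [0].
The 6×15 boundary matrix has rank 5 and Smith normal form diag(1,1,1,1,1).

∂_2: C_2 → C_1 maps a triangle to the signed sum of its edges. For instance
  ∂[0,2,3] = [2,3] − [0,3] + [0,2],
  ∂[1,2,4] = [2,4] − [1,4] + [1,2].
As a 15×10 matrix over Z this has rank 10, with invariant factors (1,1,1,1,1,1,1,1,1,2).

Computing H_k = (kernel of ∂_k) / (image of ∂_{k+1}):

  H_0: rank C_0 − rank ∂_1 = 6 − 5 = 1, and the invariant factors of ∂_1 are all 1, so H_0 ≅ Z.
  H_1: rank ker ∂_1 − rank ∂_2 = (15 − 5) − 10 = 0, and ∂_2 has invariant factor 2 > 1, so H_1 ≅ Z/2Z.
  H_2: rank ker ∂_2 − rank ∂_3 = (10 − 10) − 0 = 0, and there is no ∂_3, so H_2 ≅ 0.

As a check, the Euler characteristic is 6 − 15 + 10 = 1, which agrees with 1 − 0 + 0 = 1.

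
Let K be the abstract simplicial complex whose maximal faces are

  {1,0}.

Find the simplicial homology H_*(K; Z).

H_0 = Z,  H_1 = 0.

Take the total order 0 < 1 on the vertex set. Then K (dimension 1) consists of the simplices:

  0-simplices (2): [0], [1]
  1-simplices (1): [0,1]

giving chain groups C_0 ≅ Z^2, C_1 ≅ Z^1.

The boundary map ∂_1: C_1 → C_0 sends each edge [p,q] (with p < q) to q − p. For instance
  ∂[0,1] = [1] − [0].
This gives a 2×1 integer matrix of rank 1; reducing to Smith normal form yields diagonal entries (1).

Computing H_k = (kernel of ∂_k) / (image of ∂_{k+1}):

  H_0: rank C_0 − rank ∂_1 = 2 − 1 = 1, and the invariant factors of ∂_1 are all 1, so H_0 ≅ Z.
  H_1: rank ker ∂_1 − rank ∂_2 = (1 − 1) − 0 = 0, and there is no ∂_2, so H_1 ≅ 0.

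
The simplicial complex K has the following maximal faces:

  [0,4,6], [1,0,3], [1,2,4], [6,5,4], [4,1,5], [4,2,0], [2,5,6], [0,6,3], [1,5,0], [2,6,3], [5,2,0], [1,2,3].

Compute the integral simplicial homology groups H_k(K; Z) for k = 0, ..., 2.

Take the total order 0 < 1 < 2 < 3 < 4 < 5 < 6 on the vertex set. Then K (dimension 2) consists of the simplices:

  0-simplices (7): [0], [1], [2], [3], [4], [5], [6]
  1-simplices (18): [0,1], [0,2], [0,3], [0,4], [0,5], [0,6], [1,2], [1,3], [1,4], [1,5], [2,3], [2,4], [2,5], [2,6], [3,6], [4,5], [4,6], [5,6]
  2-simplices (12): [0,1,3], [0,1,5], [0,2,4], [0,2,5], [0,3,6], [0,4,6], [1,2,3], [1,2,4], [1,4,5], [2,3,6], [2,5,6], [4,5,6]

Hence C_0 ≅ Z^7, C_1 ≅ Z^18, C_2 ≅ Z^12.

∂_1: C_1 → C_0 is given by ∂[p,q] = [q] − [p]. For instance
  ∂[1,3] = [3] − [1].
The resulting 7×18 matrix has rank 6, and its Smith normal form has invariant factors (1,1,1,1,1,1).

The boundary map ∂_2: C_2 → C_1 sends each 2-simplex [p,q,r] to [q,r] − [p,r] + [p,q]. For instance
  ∂[4,5,6] = [5,6] − [4,6] + [4,5],
  ∂[1,2,4] = [2,4] − [1,4] + [1,2].
This gives a 18×12 integer matrix of rank 12; reducing to Smith normal form yields diagonal entries (1,1,1,1,1,1,1,1,1,1,1,2).

Computing H_k = (kernel of ∂_k) / (image of ∂_{k+1}):

  H_0: rank C_0 − rank ∂_1 = 7 − 6 = 1, and the invariant factors of ∂_1 are all 1, so H_0 = Z.
  H_1: rank ker ∂_1 − rank ∂_2 = (18 − 6) − 12 = 0, and ∂_2 has invariant factor 2 > 1, so H_1 = Z_2.
  H_2: rank ker ∂_2 − rank ∂_3 = (12 − 12) − 0 = 0, and there is no ∂_3, so H_2 = 0.

(K is a triangulation of the real projective plane RP^2.)

H_0 = Z,  H_1 = Z_2,  H_2 = 0.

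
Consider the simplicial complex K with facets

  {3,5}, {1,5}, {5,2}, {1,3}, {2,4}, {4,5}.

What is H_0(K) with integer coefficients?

Fix the vertex order 1 < 2 < 3 < 4 < 5 and write every simplex with vertices in increasing order. Then dim K = 1 and the simplices of K are:

  0-simplices (5): [1], [2], [3], [4], [5]
  1-simplices (6): [1,3], [1,5], [2,4], [2,5], [3,5], [4,5]

giving chain groups C_0 ≅ Z^5, C_1 ≅ Z^6.

Boundary ∂_1: C_1 → C_0 maps an edge to its endpoints' difference, ∂[p,q] = q − p. For instance
  ∂[1,3] = [3] − [1].
The resulting 5×6 matrix has rank 4, and its Smith normal form has invariant factors (1,1,1,1).

Reading off H_k = ker ∂_k / im ∂_{k+1}:

  H_0: rank C_0 − rank ∂_1 = 5 − 4 = 1, and the invariant factors of ∂_1 are all 1, so H_0 = Z.

H_0 ≅ Z.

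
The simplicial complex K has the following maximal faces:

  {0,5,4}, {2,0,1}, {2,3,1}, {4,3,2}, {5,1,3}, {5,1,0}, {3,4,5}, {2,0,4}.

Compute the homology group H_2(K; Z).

K has 6 vertices, 12 edges, 8 triangles.
rank ∂_2 = 7, rank ∂_3 = 0 ⇒ b_2 = 8 − 7 − 0 = 1. So H_2 = Z.

H_2 = Z.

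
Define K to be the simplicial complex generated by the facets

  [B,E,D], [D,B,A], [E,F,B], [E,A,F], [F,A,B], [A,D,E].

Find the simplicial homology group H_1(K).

Fix the vertex order A < B < D < E < F and write every simplex with vertices in increasing order. Then dim K = 2 and the simplices of K are:

  0-simplices (5): A, B, D, E, F
  1-simplices (9): AB, AD, AE, AF, BD, BE, BF, DE, EF
  2-simplices (6): ABD, ABF, ADE, AEF, BDE, BEF

so the chain groups are C_0 ≅ Z^5, C_1 ≅ Z^9, C_2 ≅ Z^6.

The boundary map ∂_1: C_1 → C_0 is given by ∂[p,q] = [q] − [p]. For instance
  ∂BF = F − B.
This gives a 5×9 integer matrix of rank 4; reducing to Smith normal form yields diagonal entries (1,1,1,1).

∂_2: C_2 → C_1 acts by ∂[p,q,r] = [q,r] − [p,r] + [p,q]. For instance
  ∂ABD = BD − AD + AB,
  ∂ABF = BF − AF + AB.
The 9×6 boundary matrix has rank 5 and Smith normal form diag(1,1,1,1,1).

Computing H_k = (kernel of ∂_k) / (image of ∂_{k+1}):

  H_1: rank ker ∂_1 − rank ∂_2 = (9 − 4) − 5 = 0, and the invariant factors of ∂_2 are all 1, so H_1 = 0.

(K is a triangulation of the 2-sphere S^2.)

H_1 = 0.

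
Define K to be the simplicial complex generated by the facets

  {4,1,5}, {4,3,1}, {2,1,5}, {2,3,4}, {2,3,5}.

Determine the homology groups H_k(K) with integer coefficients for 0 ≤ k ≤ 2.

We work with the vertex ordering 1 < 2 < 3 < 4 < 5. The simplices of K, each written with vertices in increasing order, are:

  0-simplices (5): [1], [2], [3], [4], [5]
  1-simplices (10): [1,2], [1,3], [1,4], [1,5], [2,3], [2,4], [2,5], [3,4], [3,5], [4,5]
  2-simplices (5): [1,2,5], [1,3,4], [1,4,5], [2,3,4], [2,3,5]

giving chain groups C_0 ≅ Z^5, C_1 ≅ Z^10, C_2 ≅ Z^5.

The boundary map ∂_1: C_1 → C_0 maps an edge to its endpoints' difference, ∂[p,q] = q − p.
This gives a 5×10 integer matrix of rank 4; reducing to Smith normal form yields diagonal entries (1,1,1,1).

∂_2: C_2 → C_1 acts by ∂[p,q,r] = [q,r] − [p,r] + [p,q]. For instance
  ∂[2,3,5] = [3,5] − [2,5] + [2,3],
  ∂[1,4,5] = [4,5] − [1,5] + [1,4].
This gives a 10×5 integer matrix of rank 5; reducing to Smith normal form yields diagonal entries (1,1,1,1,1).

Now H_k = ker ∂_k / im ∂_{k+1}, so:

  H_0: rank C_0 − rank ∂_1 = 5 − 4 = 1, and the invariant factors of ∂_1 are all 1, so H_0 ≅ Z.
  H_1: rank ker ∂_1 − rank ∂_2 = (10 − 4) − 5 = 1, and the invariant factors of ∂_2 are all 1, so H_1 ≅ Z.
  H_2: rank ker ∂_2 − rank ∂_3 = (5 − 5) − 0 = 0, and there is no ∂_3, so H_2 ≅ 0.

H_0 = Z,  H_1 = Z,  H_2 = 0.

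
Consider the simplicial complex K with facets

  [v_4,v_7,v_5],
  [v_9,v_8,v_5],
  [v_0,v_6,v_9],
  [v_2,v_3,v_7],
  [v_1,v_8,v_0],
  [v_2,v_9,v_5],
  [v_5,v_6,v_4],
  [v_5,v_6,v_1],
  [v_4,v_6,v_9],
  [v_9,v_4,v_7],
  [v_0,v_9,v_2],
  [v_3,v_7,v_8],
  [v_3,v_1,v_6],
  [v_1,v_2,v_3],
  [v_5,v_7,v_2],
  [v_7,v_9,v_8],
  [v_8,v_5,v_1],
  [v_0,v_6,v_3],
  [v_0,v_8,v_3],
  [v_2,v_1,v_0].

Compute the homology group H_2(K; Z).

H_2 = 0.

Order the vertices as v_0 < v_1 < v_2 < v_3 < v_4 < v_5 < v_6 < v_7 < v_8 < v_9. Listing each simplex with vertices in this order, K has dimension 2 with simplices:

  0-simplices (10): [v_0], [v_1], [v_2], [v_3], [v_4], [v_5], [v_6], [v_7], [v_8], [v_9]
  1-simplices (30): (30 of them)
  2-simplices (20): (20 of them)

giving chain groups C_0 ≅ Z^10, C_1 ≅ Z^30, C_2 ≅ Z^20.

∂_1: C_1 → C_0 maps an edge to its endpoints' difference, ∂[p,q] = q − p. For instance
  ∂[v_0,v_8] = [v_8] − [v_0].
The resulting 10×30 matrix has rank 9, and its Smith normal form has invariant factors (1,1,1,1,1,1,1,1,1).

The boundary map ∂_2: C_2 → C_1 acts by ∂[p,q,r] = [q,r] − [p,r] + [p,q]. For instance
  ∂[v_4,v_5,v_7] = [v_5,v_7] − [v_4,v_7] + [v_4,v_5],
  ∂[v_1,v_5,v_8] = [v_5,v_8] − [v_1,v_8] + [v_1,v_5].
The resulting 30×20 matrix has rank 20, and its Smith normal form has invariant factors (1,1,1,1,1,1,1,1,1,1,1,1,1,1,1,1,1,1,1,2).

Computing H_k = (kernel of ∂_k) / (image of ∂_{k+1}):

  H_2: rank ker ∂_2 − rank ∂_3 = (20 − 20) − 0 = 0, and there is no ∂_3, so H_2 ≅ 0.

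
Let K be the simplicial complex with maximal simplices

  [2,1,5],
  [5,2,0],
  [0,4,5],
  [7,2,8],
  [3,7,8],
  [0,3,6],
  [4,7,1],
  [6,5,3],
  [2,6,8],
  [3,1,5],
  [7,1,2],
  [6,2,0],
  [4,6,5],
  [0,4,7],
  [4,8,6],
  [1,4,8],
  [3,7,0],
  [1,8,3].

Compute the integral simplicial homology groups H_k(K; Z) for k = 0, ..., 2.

H_0 ≅ Z,  H_1 ≅ Z ⊕ Z/2,  H_2 = 0.

We work with the vertex ordering 0 < 1 < 2 < 3 < 4 < 5 < 6 < 7 < 8. The simplices of K, each written with vertices in increasing order, are:

  0-simplices (9): [0], [1], [2], [3], [4], [5], [6], [7], [8]
  1-simplices (27): (27 of them)
  2-simplices (18): [0,2,5], [0,2,6], [0,3,6], [0,3,7], [0,4,5], [0,4,7], [1,2,5], [1,2,7], [1,3,5], [1,3,8], [1,4,7], [1,4,8], [2,6,8], [2,7,8], [3,5,6], [3,7,8], [4,5,6], [4,6,8]

so the chain groups are C_0 ≅ Z^9, C_1 ≅ Z^27, C_2 ≅ Z^18.

Boundary ∂_1: C_1 → C_0 is given by ∂[p,q] = [q] − [p]. For instance
  ∂[1,2] = [2] − [1].
This gives a 9×27 integer matrix of rank 8; reducing to Smith normal form yields diagonal entries (1,1,1,1,1,1,1,1).

Boundary ∂_2: C_2 → C_1 sends each 2-simplex [p,q,r] to [q,r] − [p,r] + [p,q]. For instance
  ∂[2,7,8] = [7,8] − [2,8] + [2,7],
  ∂[1,2,5] = [2,5] − [1,5] + [1,2].
As a 27×18 matrix over Z this has rank 18, with invariant factors (1,1,1,1,1,1,1,1,1,1,1,1,1,1,1,1,1,2).

From H_k ≅ ker(∂_k) / im(∂_{k+1}) we obtain:

  H_0: rank C_0 − rank ∂_1 = 9 − 8 = 1, and the invariant factors of ∂_1 are all 1, so H_0 = Z.
  H_1: rank ker ∂_1 − rank ∂_2 = (27 − 8) − 18 = 1, and ∂_2 has invariant factor 2 > 1, so H_1 = Z ⊕ Z/2.
  H_2: rank ker ∂_2 − rank ∂_3 = (18 − 18) − 0 = 0, and there is no ∂_3, so H_2 = 0.

As a check, the Euler characteristic is 9 − 27 + 18 = 0, which agrees with 1 − 1 + 0 = 0.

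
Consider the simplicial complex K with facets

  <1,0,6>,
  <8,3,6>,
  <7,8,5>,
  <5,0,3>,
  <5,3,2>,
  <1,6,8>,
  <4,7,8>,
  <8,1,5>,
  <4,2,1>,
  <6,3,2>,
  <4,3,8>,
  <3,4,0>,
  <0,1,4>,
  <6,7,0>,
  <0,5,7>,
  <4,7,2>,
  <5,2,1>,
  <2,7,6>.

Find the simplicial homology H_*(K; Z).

Take the total order 0 < 1 < 2 < 3 < 4 < 5 < 6 < 7 < 8 on the vertex set. Then K (dimension 2) consists of the simplices:

  0-simplices (9): [0], [1], [2], [3], [4], [5], [6], [7], [8]
  1-simplices (27): (27 of them)
  2-simplices (18): [0,1,4], [0,1,6], [0,3,4], [0,3,5], [0,5,7], [0,6,7], [1,2,4], [1,2,5], [1,5,8], [1,6,8], [2,3,5], [2,3,6], [2,4,7], [2,6,7], [3,4,8], [3,6,8], [4,7,8], [5,7,8]

so the chain groups are C_0 ≅ Z^9, C_1 ≅ Z^27, C_2 ≅ Z^18.

Boundary ∂_1: C_1 → C_0 sends each edge [p,q] (with p < q) to q − p. For instance
  ∂[3,6] = [6] − [3].
The 9×27 boundary matrix has rank 8 and Smith normal form diag(1,1,1,1,1,1,1,1).

∂_2: C_2 → C_1 maps a triangle to the signed sum of its edges. For instance
  ∂[1,2,5] = [2,5] − [1,5] + [1,2],
  ∂[1,2,4] = [2,4] − [1,4] + [1,2].
As a 27×18 matrix over Z this has rank 17, with invariant factors (1,1,1,1,1,1,1,1,1,1,1,1,1,1,1,1,1).

From H_k ≅ ker(∂_k) / im(∂_{k+1}) we obtain:

  H_0: rank C_0 − rank ∂_1 = 9 − 8 = 1, and the invariant factors of ∂_1 are all 1, so H_0 ≅ Z.
  H_1: rank ker ∂_1 − rank ∂_2 = (27 − 8) − 17 = 2, and the invariant factors of ∂_2 are all 1, so H_1 ≅ Z^2.
  H_2: rank ker ∂_2 − rank ∂_3 = (18 − 17) − 0 = 1, and there is no ∂_3, so H_2 ≅ Z.

H_0 ≅ Z,  H_1 ≅ Z^2,  H_2 ≅ Z.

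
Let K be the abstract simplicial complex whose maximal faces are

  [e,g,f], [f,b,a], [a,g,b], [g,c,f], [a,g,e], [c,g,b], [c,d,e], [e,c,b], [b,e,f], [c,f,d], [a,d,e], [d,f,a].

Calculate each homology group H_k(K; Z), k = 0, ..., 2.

K has 7 vertices, 18 edges, 12 triangles.
rank ∂_0 = 0, rank ∂_1 = 6 ⇒ b_0 = 7 − 0 − 6 = 1; all invariant factors of ∂_1 are 1 so no torsion. So H_0 = Z.
rank ∂_1 = 6, rank ∂_2 = 12 ⇒ b_1 = 18 − 6 − 12 = 0; ∂_2 has invariant factor(s) [2] giving torsion. So H_1 = Z_2.
rank ∂_2 = 12, rank ∂_3 = 0 ⇒ b_2 = 12 − 12 − 0 = 0. So H_2 = 0.

H_0 = Z,  H_1 = Z_2,  H_2 = 0.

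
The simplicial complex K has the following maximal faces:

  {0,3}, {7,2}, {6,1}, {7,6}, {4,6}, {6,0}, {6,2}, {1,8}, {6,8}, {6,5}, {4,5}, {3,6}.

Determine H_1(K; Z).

K has 9 vertices, 12 edges.
rank ∂_1 = 8, rank ∂_2 = 0 ⇒ b_1 = 12 − 8 − 0 = 4. So H_1 = Z^4.

H_1 ≅ Z^4.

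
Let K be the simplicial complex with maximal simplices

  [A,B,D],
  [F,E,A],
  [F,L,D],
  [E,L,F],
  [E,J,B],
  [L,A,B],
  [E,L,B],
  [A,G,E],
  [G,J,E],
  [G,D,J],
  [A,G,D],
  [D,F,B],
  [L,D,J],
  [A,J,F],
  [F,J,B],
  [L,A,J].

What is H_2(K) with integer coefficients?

H_2 = Z.

Take the total order A < B < D < E < F < G < J < L on the vertex set. Then K (dimension 2) consists of the simplices:

  0-simplices (8): A, B, D, E, F, G, J, L
  1-simplices (24): AB, AD, AE, AF, AG, AJ, AL, BD, BE, BF, BJ, BL, DF, DG, DJ, DL, EF, EG, EJ, EL, FJ, FL, GJ, JL
  2-simplices (16): ABD, ABL, ADG, AEF, AEG, AFJ, AJL, BDF, BEJ, BEL, BFJ, DFL, DGJ, DJL, EFL, EGJ

Hence C_0 ≅ Z^8, C_1 ≅ Z^24, C_2 ≅ Z^16.

∂_1: C_1 → C_0 sends each edge [p,q] (with p < q) to q − p. For instance
  ∂AB = B − A.
The resulting 8×24 matrix has rank 7, and its Smith normal form has invariant factors (1,1,1,1,1,1,1).

∂_2: C_2 → C_1 sends each 2-simplex [p,q,r] to [q,r] − [p,r] + [p,q]. For instance
  ∂BEL = EL − BL + BE,
  ∂EFL = FL − EL + EF.
This gives a 24×16 integer matrix of rank 15; reducing to Smith normal form yields diagonal entries (1,1,1,1,1,1,1,1,1,1,1,1,1,1,1).

From H_k ≅ ker(∂_k) / im(∂_{k+1}) we obtain:

  H_2: rank ker ∂_2 − rank ∂_3 = (16 − 15) − 0 = 1, and there is no ∂_3, so H_2 ≅ Z.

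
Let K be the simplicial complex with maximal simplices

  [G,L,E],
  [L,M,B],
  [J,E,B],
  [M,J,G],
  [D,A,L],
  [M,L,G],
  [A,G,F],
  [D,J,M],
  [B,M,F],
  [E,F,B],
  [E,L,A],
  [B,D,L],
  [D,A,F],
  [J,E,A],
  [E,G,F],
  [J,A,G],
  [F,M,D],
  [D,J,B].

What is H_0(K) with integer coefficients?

H_0 ≅ Z.

We work with the vertex ordering A < B < D < E < F < G < J < L < M. The simplices of K, each written with vertices in increasing order, are:

  0-simplices (9): A, B, D, E, F, G, J, L, M
  1-simplices (27): AD, AE, AF, AG, AJ, AL, BD, BE, BF, BJ, BL, BM, DF, DJ, DL, DM, EF, EG, EJ, EL, FG, FM, GJ, GL, GM, JM, LM
  2-simplices (18): ADF, ADL, AEJ, AEL, AFG, AGJ, BDJ, BDL, BEF, BEJ, BFM, BLM, DFM, DJM, EFG, EGL, GJM, GLM

Hence C_0 ≅ Z^9, C_1 ≅ Z^27, C_2 ≅ Z^18.

∂_1: C_1 → C_0 is given by ∂[p,q] = [q] − [p].
As a 9×27 matrix over Z this has rank 8, with invariant factors (1,1,1,1,1,1,1,1).

∂_2: C_2 → C_1 maps a triangle to the signed sum of its edges. For instance
  ∂AGJ = GJ − AJ + AG,
  ∂EFG = FG − EG + EF.
As a 27×18 matrix over Z this has rank 18, with invariant factors (1,1,1,1,1,1,1,1,1,1,1,1,1,1,1,1,1,2).

From H_k ≅ ker(∂_k) / im(∂_{k+1}) we obtain:

  H_0: rank C_0 − rank ∂_1 = 9 − 8 = 1, and the invariant factors of ∂_1 are all 1, so H_0 ≅ Z.

(K is a triangulation of the Klein bottle.)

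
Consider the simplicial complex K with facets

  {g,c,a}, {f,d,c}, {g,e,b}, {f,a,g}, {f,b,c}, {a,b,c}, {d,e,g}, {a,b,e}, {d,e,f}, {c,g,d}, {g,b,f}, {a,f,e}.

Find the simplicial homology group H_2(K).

H_2 ≅ 0.

K has 7 vertices, 18 edges, 12 triangles.
rank ∂_2 = 12, rank ∂_3 = 0 ⇒ b_2 = 12 − 12 − 0 = 0. So H_2 ≅ 0.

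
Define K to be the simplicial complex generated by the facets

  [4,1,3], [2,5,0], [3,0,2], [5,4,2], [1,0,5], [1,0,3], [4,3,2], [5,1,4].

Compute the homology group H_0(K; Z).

H_0 ≅ Z.

Take the total order 0 < 1 < 2 < 3 < 4 < 5 on the vertex set. Then K (dimension 2) consists of the simplices:

  0-simplices (6): [0], [1], [2], [3], [4], [5]
  1-simplices (12): [0,1], [0,2], [0,3], [0,5], [1,3], [1,4], [1,5], [2,3], [2,4], [2,5], [3,4], [4,5]
  2-simplices (8): [0,1,3], [0,1,5], [0,2,3], [0,2,5], [1,3,4], [1,4,5], [2,3,4], [2,4,5]

Hence C_0 ≅ Z^6, C_1 ≅ Z^12, C_2 ≅ Z^8.

The boundary map ∂_1: C_1 → C_0 is given by ∂[p,q] = [q] − [p].
As a 6×12 matrix over Z this has rank 5, with invariant factors (1,1,1,1,1).

The boundary map ∂_2: C_2 → C_1 acts by ∂[p,q,r] = [q,r] − [p,r] + [p,q]. For instance
  ∂[1,3,4] = [3,4] − [1,4] + [1,3],
  ∂[2,3,4] = [3,4] − [2,4] + [2,3].
The 12×8 boundary matrix has rank 7 and Smith normal form diag(1,1,1,1,1,1,1).

Reading off H_k = ker ∂_k / im ∂_{k+1}:

  H_0: rank C_0 − rank ∂_1 = 6 − 5 = 1, and the invariant factors of ∂_1 are all 1, so H_0 = Z.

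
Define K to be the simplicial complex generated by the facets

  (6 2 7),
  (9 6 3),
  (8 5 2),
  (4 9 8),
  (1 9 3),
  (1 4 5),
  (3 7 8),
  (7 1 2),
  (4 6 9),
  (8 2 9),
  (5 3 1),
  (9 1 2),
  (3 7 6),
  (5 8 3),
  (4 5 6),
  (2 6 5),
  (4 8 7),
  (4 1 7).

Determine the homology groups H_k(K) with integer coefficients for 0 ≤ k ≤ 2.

H_0 = Z,  H_1 = Z^2,  H_2 = Z.

Fix the vertex order 1 < 2 < 3 < 4 < 5 < 6 < 7 < 8 < 9 and write every simplex with vertices in increasing order. Then dim K = 2 and the simplices of K are:

  0-simplices (9): [1], [2], [3], [4], [5], [6], [7], [8], [9]
  1-simplices (27): (27 of them)
  2-simplices (18): [1,2,7], [1,2,9], [1,3,5], [1,3,9], [1,4,5], [1,4,7], [2,5,6], [2,5,8], [2,6,7], [2,8,9], [3,5,8], [3,6,7], [3,6,9], [3,7,8], [4,5,6], [4,6,9], [4,7,8], [4,8,9]

giving chain groups C_0 ≅ Z^9, C_1 ≅ Z^27, C_2 ≅ Z^18.

Boundary ∂_1: C_1 → C_0 sends each edge [p,q] (with p < q) to q − p.
The 9×27 boundary matrix has rank 8 and Smith normal form diag(1,1,1,1,1,1,1,1).

∂_2: C_2 → C_1 acts by ∂[p,q,r] = [q,r] − [p,r] + [p,q]. For instance
  ∂[3,6,7] = [6,7] − [3,7] + [3,6],
  ∂[3,6,9] = [6,9] − [3,9] + [3,6].
As a 27×18 matrix over Z this has rank 17, with invariant factors (1,1,1,1,1,1,1,1,1,1,1,1,1,1,1,1,1).

Computing H_k = (kernel of ∂_k) / (image of ∂_{k+1}):

  H_0: rank C_0 − rank ∂_1 = 9 − 8 = 1, and the invariant factors of ∂_1 are all 1, so H_0 ≅ Z.
  H_1: rank ker ∂_1 − rank ∂_2 = (27 − 8) − 17 = 2, and the invariant factors of ∂_2 are all 1, so H_1 ≅ Z^2.
  H_2: rank ker ∂_2 − rank ∂_3 = (18 − 17) − 0 = 1, and there is no ∂_3, so H_2 ≅ Z.

As a check, the Euler characteristic is 9 − 27 + 18 = 0, which agrees with 1 − 2 + 1 = 0.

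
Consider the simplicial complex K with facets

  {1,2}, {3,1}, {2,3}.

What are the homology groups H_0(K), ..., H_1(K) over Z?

K has 3 vertices, 3 edges.
rank ∂_0 = 0, rank ∂_1 = 2 ⇒ b_0 = 3 − 0 − 2 = 1; all invariant factors of ∂_1 are 1 so no torsion. So H_0 ≅ Z.
rank ∂_1 = 2, rank ∂_2 = 0 ⇒ b_1 = 3 − 2 − 0 = 1. So H_1 ≅ Z.

H_0 = Z,  H_1 = Z.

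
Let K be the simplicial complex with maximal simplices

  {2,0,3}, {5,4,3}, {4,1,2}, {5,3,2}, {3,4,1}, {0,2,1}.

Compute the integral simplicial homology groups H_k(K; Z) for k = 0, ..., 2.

Order the vertices as 0 < 1 < 2 < 3 < 4 < 5. Listing each simplex with vertices in this order, K has dimension 2 with simplices:

  0-simplices (6): [0], [1], [2], [3], [4], [5]
  1-simplices (12): [0,1], [0,2], [0,3], [1,2], [1,3], [1,4], [2,3], [2,4], [2,5], [3,4], [3,5], [4,5]
  2-simplices (6): [0,1,2], [0,2,3], [1,2,4], [1,3,4], [2,3,5], [3,4,5]

so the chain groups are C_0 ≅ Z^6, C_1 ≅ Z^12, C_2 ≅ Z^6.

Boundary ∂_1: C_1 → C_0 sends each edge [p,q] (with p < q) to q − p. For instance
  ∂[0,3] = [3] − [0].
As a 6×12 matrix over Z this has rank 5, with invariant factors (1,1,1,1,1).

∂_2: C_2 → C_1 sends each 2-simplex [p,q,r] to [q,r] − [p,r] + [p,q]. For instance
  ∂[0,2,3] = [2,3] − [0,3] + [0,2],
  ∂[0,1,2] = [1,2] − [0,2] + [0,1].
The 12×6 boundary matrix has rank 6 and Smith normal form diag(1,1,1,1,1,1).

Computing H_k = (kernel of ∂_k) / (image of ∂_{k+1}):

  H_0: rank C_0 − rank ∂_1 = 6 − 5 = 1, and the invariant factors of ∂_1 are all 1, so H_0 = Z.
  H_1: rank ker ∂_1 − rank ∂_2 = (12 − 5) − 6 = 1, and the invariant factors of ∂_2 are all 1, so H_1 = Z.
  H_2: rank ker ∂_2 − rank ∂_3 = (6 − 6) − 0 = 0, and there is no ∂_3, so H_2 = 0.

H_0 = Z,  H_1 = Z,  H_2 = 0.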